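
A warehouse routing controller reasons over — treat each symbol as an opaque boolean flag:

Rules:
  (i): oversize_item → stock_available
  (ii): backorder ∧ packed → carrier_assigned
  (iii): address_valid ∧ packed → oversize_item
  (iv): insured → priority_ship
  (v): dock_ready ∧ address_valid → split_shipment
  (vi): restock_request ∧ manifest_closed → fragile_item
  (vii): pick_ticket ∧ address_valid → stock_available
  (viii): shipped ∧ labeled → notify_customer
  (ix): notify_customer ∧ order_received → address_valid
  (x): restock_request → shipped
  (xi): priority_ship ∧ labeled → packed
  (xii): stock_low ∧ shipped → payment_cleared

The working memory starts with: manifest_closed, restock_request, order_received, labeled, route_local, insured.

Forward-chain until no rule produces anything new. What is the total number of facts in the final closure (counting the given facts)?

14

[1] (iv) [insured → priority_ship]; (vi) [restock_request ∧ manifest_closed → fragile_item]; (x) [restock_request → shipped]. ⇒ new: priority_ship, fragile_item, shipped.
[2] (viii) [shipped ∧ labeled → notify_customer]; (xi) [priority_ship ∧ labeled → packed]. ⇒ new: notify_customer, packed.
[3] (ix) [notify_customer ∧ order_received → address_valid]. ⇒ new: address_valid.
[4] (iii) [address_valid ∧ packed → oversize_item]. ⇒ new: oversize_item.
[5] (i) [oversize_item → stock_available]. ⇒ new: stock_available.
Closure: {address_valid, fragile_item, insured, labeled, manifest_closed, notify_customer, order_received, oversize_item, packed, priority_ship, restock_request, route_local, shipped, stock_available} — 14 facts.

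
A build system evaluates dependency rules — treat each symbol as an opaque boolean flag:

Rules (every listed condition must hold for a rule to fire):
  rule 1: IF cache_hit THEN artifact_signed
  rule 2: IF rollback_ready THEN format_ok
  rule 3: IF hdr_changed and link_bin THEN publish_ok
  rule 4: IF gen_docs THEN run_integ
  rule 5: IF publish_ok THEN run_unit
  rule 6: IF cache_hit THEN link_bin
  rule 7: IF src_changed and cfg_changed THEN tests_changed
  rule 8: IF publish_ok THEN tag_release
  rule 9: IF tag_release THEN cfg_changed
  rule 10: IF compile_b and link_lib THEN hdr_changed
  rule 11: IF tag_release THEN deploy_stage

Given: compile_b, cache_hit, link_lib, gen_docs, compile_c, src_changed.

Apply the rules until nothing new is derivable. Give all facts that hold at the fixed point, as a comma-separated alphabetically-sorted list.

Round 1: rule 1 [IF cache_hit THEN artifact_signed]; rule 4 [IF gen_docs THEN run_integ]; rule 6 [IF cache_hit THEN link_bin]; rule 10 [IF compile_b and link_lib THEN hdr_changed]. Adds artifact_signed, run_integ, link_bin, hdr_changed.
Round 2: rule 3 [IF hdr_changed and link_bin THEN publish_ok]. Adds publish_ok.
Round 3: rule 5 [IF publish_ok THEN run_unit]; rule 8 [IF publish_ok THEN tag_release]. Adds run_unit, tag_release.
Round 4: rule 9 [IF tag_release THEN cfg_changed]; rule 11 [IF tag_release THEN deploy_stage]. Adds cfg_changed, deploy_stage.
Round 5: rule 7 [IF src_changed and cfg_changed THEN tests_changed]. Adds tests_changed.

artifact_signed, cache_hit, cfg_changed, compile_b, compile_c, deploy_stage, gen_docs, hdr_changed, link_bin, link_lib, publish_ok, run_integ, run_unit, src_changed, tag_release, tests_changed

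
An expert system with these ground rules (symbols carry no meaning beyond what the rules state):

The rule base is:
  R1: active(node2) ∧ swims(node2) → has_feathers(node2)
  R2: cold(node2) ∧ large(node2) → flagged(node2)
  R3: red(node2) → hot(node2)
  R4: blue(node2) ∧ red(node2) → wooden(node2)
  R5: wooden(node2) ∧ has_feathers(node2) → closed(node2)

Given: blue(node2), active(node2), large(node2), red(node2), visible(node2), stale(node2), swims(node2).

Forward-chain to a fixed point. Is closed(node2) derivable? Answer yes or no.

[1] R1 [active(node2) ∧ swims(node2) → has_feathers(node2)]; R3 [red(node2) → hot(node2)]; R4 [blue(node2) ∧ red(node2) → wooden(node2)]. ⇒ new: has_feathers(node2), hot(node2), wooden(node2).
[2] R5 [wooden(node2) ∧ has_feathers(node2) → closed(node2)]. ⇒ new: closed(node2).
closed(node2) appears in round 2, so it is derivable.

yes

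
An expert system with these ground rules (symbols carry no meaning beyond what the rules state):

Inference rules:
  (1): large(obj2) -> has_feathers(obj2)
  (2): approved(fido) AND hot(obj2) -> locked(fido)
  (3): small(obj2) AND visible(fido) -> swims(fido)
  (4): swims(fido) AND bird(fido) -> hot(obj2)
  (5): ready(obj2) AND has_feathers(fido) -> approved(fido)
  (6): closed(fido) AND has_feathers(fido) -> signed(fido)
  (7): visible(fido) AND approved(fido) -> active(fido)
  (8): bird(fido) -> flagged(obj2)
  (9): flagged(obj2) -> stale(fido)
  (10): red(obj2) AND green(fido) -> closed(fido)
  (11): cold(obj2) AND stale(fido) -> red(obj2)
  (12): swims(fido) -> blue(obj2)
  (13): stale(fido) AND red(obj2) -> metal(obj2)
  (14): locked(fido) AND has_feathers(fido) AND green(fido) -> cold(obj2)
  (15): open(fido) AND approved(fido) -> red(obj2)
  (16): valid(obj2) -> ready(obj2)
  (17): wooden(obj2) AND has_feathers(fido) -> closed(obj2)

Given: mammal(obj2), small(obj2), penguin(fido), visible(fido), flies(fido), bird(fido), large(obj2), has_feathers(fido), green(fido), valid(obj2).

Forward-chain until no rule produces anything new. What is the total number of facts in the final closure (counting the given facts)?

Round 1 fires (1), (3), (8), (16), giving has_feathers(obj2), swims(fido), flagged(obj2), ready(obj2).
Round 2 fires (4), (5), (9), (12), giving hot(obj2), approved(fido), stale(fido), blue(obj2).
Round 3 fires (2), (7), giving locked(fido), active(fido).
Round 4 fires (14), giving cold(obj2).
Round 5 fires (11), giving red(obj2).
Round 6 fires (10), (13), giving closed(fido), metal(obj2).
Round 7 fires (6), giving signed(fido).
Closure: {active(fido), approved(fido), bird(fido), blue(obj2), closed(fido), cold(obj2), flagged(obj2), flies(fido), green(fido), has_feathers(fido), has_feathers(obj2), hot(obj2), large(obj2), locked(fido), mammal(obj2), metal(obj2), penguin(fido), ready(obj2), red(obj2), signed(fido), small(obj2), stale(fido), swims(fido), valid(obj2), visible(fido)} — 25 facts.

25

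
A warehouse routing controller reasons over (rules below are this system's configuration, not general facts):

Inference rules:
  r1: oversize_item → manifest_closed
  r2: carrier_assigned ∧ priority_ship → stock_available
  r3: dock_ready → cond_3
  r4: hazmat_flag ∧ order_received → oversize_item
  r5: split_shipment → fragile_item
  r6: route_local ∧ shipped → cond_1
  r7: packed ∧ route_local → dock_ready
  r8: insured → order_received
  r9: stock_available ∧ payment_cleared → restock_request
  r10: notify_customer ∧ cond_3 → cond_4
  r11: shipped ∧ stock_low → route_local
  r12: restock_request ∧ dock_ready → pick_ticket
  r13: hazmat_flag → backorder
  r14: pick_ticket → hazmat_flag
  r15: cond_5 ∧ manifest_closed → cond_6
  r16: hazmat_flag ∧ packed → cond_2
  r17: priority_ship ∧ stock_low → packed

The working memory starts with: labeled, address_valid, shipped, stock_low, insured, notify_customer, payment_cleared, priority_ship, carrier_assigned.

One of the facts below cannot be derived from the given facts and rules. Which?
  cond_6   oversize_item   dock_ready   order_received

Round 1 — r2, r8, r11, r17, derive stock_available, order_received, route_local, packed.
Round 2 — r6, r7, r9, derive cond_1, dock_ready, restock_request.
Round 3 — r3, r12, derive cond_3, pick_ticket.
Round 4 — r10, r14, derive cond_4, hazmat_flag.
Round 5 — r4, r13, r16, derive oversize_item, backorder, cond_2.
Round 6 — r1, derive manifest_closed.
Derived: oversize_item (round 5), dock_ready (round 2), order_received (round 1). cond_6 never appears in any round.

cond_6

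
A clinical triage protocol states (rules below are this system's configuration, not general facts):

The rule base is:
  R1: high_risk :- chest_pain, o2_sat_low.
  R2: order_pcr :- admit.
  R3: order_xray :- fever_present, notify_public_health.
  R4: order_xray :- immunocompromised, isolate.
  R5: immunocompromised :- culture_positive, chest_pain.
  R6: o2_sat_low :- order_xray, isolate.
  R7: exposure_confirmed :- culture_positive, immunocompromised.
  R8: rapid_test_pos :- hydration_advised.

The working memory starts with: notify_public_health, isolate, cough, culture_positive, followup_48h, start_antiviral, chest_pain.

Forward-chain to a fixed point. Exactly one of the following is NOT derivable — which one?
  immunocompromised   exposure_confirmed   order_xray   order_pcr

[1] R5 [immunocompromised :- culture_positive, chest_pain.]. ⇒ new: immunocompromised.
[2] R4 [order_xray :- immunocompromised, isolate.]; R7 [exposure_confirmed :- culture_positive, immunocompromised.]. ⇒ new: order_xray, exposure_confirmed.
[3] R6 [o2_sat_low :- order_xray, isolate.]. ⇒ new: o2_sat_low.
[4] R1 [high_risk :- chest_pain, o2_sat_low.]. ⇒ new: high_risk.
Derived: order_xray (round 2), exposure_confirmed (round 2), immunocompromised (round 1). order_pcr never appears in any round.

order_pcr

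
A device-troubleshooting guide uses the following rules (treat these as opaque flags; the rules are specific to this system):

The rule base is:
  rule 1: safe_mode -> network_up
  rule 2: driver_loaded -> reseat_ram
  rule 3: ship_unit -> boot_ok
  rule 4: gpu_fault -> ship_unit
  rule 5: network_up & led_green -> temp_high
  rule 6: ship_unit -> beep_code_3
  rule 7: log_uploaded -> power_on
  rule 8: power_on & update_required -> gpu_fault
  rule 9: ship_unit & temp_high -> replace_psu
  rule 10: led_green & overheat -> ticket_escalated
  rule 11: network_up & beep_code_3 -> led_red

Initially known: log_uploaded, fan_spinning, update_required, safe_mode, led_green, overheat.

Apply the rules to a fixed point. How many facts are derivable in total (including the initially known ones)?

Round 1: rule 1 [safe_mode -> network_up]; rule 7 [log_uploaded -> power_on]; rule 10 [led_green & overheat -> ticket_escalated]. Adds network_up, power_on, ticket_escalated.
Round 2: rule 5 [network_up & led_green -> temp_high]; rule 8 [power_on & update_required -> gpu_fault]. Adds temp_high, gpu_fault.
Round 3: rule 4 [gpu_fault -> ship_unit]. Adds ship_unit.
Round 4: rule 3 [ship_unit -> boot_ok]; rule 6 [ship_unit -> beep_code_3]; rule 9 [ship_unit & temp_high -> replace_psu]. Adds boot_ok, beep_code_3, replace_psu.
Round 5: rule 11 [network_up & beep_code_3 -> led_red]. Adds led_red.
Closure: {beep_code_3, boot_ok, fan_spinning, gpu_fault, led_green, led_red, log_uploaded, network_up, overheat, power_on, replace_psu, safe_mode, ship_unit, temp_high, ticket_escalated, update_required} — 16 facts.

16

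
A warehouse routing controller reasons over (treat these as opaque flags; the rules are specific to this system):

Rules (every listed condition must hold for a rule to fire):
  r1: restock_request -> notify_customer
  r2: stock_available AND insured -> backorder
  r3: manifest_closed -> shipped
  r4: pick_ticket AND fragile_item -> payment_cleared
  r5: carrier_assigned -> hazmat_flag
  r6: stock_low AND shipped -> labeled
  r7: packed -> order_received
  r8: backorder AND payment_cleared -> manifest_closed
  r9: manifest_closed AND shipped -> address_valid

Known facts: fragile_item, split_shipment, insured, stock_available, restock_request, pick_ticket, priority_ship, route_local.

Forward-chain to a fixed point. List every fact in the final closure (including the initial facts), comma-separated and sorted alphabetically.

address_valid, backorder, fragile_item, insured, manifest_closed, notify_customer, payment_cleared, pick_ticket, priority_ship, restock_request, route_local, shipped, split_shipment, stock_available

Round 1 fires r1, r2, r4, giving notify_customer, backorder, payment_cleared.
Round 2 fires r8, giving manifest_closed.
Round 3 fires r3, giving shipped.
Round 4 fires r9, giving address_valid.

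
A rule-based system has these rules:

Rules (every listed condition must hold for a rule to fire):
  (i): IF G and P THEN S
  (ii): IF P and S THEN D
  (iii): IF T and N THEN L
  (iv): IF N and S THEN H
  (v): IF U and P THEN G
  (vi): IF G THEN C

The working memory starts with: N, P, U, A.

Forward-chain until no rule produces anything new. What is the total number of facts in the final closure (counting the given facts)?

Round 1: (v) [IF U and P THEN G]. Adds G.
Round 2: (i) [IF G and P THEN S]; (vi) [IF G THEN C]. Adds S, C.
Round 3: (ii) [IF P and S THEN D]; (iv) [IF N and S THEN H]. Adds D, H.
Closure: {A, C, D, G, H, N, P, S, U} — 9 facts.

9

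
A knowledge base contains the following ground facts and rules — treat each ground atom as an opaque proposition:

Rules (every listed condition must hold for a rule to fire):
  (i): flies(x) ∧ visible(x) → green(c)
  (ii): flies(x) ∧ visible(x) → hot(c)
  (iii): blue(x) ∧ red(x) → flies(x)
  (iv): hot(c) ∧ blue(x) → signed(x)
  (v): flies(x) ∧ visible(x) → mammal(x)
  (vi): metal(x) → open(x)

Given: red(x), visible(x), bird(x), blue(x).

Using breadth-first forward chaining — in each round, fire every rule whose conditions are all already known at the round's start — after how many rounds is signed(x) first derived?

3

Round 1: (iii) [blue(x) ∧ red(x) → flies(x)]. New: flies(x).
Round 2: (i) [flies(x) ∧ visible(x) → green(c)]; (ii) [flies(x) ∧ visible(x) → hot(c)]; (v) [flies(x) ∧ visible(x) → mammal(x)]. New: green(c), hot(c), mammal(x).
Round 3: (iv) [hot(c) ∧ blue(x) → signed(x)]. New: signed(x).
signed(x) first appears in round 3.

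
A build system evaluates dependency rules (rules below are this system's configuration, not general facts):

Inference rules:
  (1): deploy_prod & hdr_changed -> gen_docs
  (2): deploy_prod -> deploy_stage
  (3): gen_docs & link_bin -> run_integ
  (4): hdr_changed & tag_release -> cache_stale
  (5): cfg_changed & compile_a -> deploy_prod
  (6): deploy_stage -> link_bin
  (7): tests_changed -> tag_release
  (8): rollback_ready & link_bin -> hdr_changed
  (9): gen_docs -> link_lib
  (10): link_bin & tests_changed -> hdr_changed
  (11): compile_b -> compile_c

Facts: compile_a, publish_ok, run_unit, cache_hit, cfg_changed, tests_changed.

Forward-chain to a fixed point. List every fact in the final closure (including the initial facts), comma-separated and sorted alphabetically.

cache_hit, cache_stale, cfg_changed, compile_a, deploy_prod, deploy_stage, gen_docs, hdr_changed, link_bin, link_lib, publish_ok, run_integ, run_unit, tag_release, tests_changed

[1] (5) [cfg_changed & compile_a -> deploy_prod]; (7) [tests_changed -> tag_release]. ⇒ new: deploy_prod, tag_release.
[2] (2) [deploy_prod -> deploy_stage]. ⇒ new: deploy_stage.
[3] (6) [deploy_stage -> link_bin]. ⇒ new: link_bin.
[4] (10) [link_bin & tests_changed -> hdr_changed]. ⇒ new: hdr_changed.
[5] (1) [deploy_prod & hdr_changed -> gen_docs]; (4) [hdr_changed & tag_release -> cache_stale]. ⇒ new: gen_docs, cache_stale.
[6] (3) [gen_docs & link_bin -> run_integ]; (9) [gen_docs -> link_lib]. ⇒ new: run_integ, link_lib.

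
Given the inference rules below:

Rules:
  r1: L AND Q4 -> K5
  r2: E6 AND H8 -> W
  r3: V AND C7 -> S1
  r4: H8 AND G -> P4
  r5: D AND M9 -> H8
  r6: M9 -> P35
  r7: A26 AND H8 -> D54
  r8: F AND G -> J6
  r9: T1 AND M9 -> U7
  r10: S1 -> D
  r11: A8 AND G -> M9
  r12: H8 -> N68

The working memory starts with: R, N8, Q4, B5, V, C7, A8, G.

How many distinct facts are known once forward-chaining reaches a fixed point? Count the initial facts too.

15

Round 1 — r3, r11, derive S1, M9.
Round 2 — r6, r10, derive P35, D.
Round 3 — r5, derive H8.
Round 4 — r4, r12, derive P4, N68.
Closure: {A8, B5, C7, D, G, H8, M9, N68, N8, P35, P4, Q4, R, S1, V} — 15 facts.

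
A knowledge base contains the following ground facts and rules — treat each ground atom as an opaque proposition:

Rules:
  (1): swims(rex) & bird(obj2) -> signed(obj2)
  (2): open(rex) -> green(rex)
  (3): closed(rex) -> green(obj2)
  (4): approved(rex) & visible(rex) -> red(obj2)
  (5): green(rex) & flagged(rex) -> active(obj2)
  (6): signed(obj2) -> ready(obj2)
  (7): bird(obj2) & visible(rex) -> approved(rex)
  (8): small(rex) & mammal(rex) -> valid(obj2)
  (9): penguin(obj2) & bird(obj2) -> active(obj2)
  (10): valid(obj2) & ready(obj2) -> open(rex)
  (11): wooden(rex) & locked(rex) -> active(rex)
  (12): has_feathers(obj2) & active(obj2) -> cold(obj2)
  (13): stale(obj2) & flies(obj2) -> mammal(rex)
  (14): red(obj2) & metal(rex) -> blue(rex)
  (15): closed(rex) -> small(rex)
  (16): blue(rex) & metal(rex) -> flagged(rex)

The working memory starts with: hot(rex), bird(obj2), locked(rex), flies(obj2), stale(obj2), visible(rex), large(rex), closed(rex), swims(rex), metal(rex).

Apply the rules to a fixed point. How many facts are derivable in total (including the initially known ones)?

Round 1 — (1), (3), (7), (13), (15), derive signed(obj2), green(obj2), approved(rex), mammal(rex), small(rex).
Round 2 — (4), (6), (8), derive red(obj2), ready(obj2), valid(obj2).
Round 3 — (10), (14), derive open(rex), blue(rex).
Round 4 — (2), (16), derive green(rex), flagged(rex).
Round 5 — (5), derive active(obj2).
Closure: {active(obj2), approved(rex), bird(obj2), blue(rex), closed(rex), flagged(rex), flies(obj2), green(obj2), green(rex), hot(rex), large(rex), locked(rex), mammal(rex), metal(rex), open(rex), ready(obj2), red(obj2), signed(obj2), small(rex), stale(obj2), swims(rex), valid(obj2), visible(rex)} — 23 facts.

23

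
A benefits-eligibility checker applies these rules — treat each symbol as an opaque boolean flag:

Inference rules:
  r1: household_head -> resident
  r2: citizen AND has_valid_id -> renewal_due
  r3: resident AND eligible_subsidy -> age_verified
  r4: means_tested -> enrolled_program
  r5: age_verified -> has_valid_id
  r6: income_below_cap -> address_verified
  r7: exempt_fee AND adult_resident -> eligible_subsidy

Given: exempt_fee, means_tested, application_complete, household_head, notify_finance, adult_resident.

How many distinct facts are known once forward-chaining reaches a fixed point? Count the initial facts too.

11

Round 1 fires r1, r4, r7, giving resident, enrolled_program, eligible_subsidy.
Round 2 fires r3, giving age_verified.
Round 3 fires r5, giving has_valid_id.
Closure: {adult_resident, age_verified, application_complete, eligible_subsidy, enrolled_program, exempt_fee, has_valid_id, household_head, means_tested, notify_finance, resident} — 11 facts.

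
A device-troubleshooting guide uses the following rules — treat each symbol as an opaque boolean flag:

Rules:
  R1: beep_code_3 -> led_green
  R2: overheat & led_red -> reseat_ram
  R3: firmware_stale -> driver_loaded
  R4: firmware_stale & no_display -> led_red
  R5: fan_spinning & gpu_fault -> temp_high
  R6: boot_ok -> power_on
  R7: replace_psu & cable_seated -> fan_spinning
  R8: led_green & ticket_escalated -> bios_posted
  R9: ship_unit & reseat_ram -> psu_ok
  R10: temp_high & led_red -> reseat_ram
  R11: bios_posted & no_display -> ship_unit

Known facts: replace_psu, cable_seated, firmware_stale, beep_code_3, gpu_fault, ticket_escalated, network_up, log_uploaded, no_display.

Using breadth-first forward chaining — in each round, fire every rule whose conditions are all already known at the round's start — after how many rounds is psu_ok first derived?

Round 1 — R1, R3, R4, R7, derive led_green, driver_loaded, led_red, fan_spinning.
Round 2 — R5, R8, derive temp_high, bios_posted.
Round 3 — R10, R11, derive reseat_ram, ship_unit.
Round 4 — R9, derive psu_ok.
psu_ok first appears in round 4.

4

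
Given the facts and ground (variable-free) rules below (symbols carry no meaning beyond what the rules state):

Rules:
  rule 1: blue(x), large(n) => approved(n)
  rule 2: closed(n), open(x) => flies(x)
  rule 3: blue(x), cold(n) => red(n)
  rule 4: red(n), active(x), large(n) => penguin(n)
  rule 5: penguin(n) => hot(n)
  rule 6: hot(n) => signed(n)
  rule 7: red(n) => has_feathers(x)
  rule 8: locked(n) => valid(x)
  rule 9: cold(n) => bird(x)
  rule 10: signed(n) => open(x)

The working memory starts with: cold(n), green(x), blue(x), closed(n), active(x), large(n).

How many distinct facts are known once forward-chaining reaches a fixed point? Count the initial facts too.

15

Round 1 — rule 1, rule 3, rule 9, derive approved(n), red(n), bird(x).
Round 2 — rule 4, rule 7, derive penguin(n), has_feathers(x).
Round 3 — rule 5, derive hot(n).
Round 4 — rule 6, derive signed(n).
Round 5 — rule 10, derive open(x).
Round 6 — rule 2, derive flies(x).
Closure: {active(x), approved(n), bird(x), blue(x), closed(n), cold(n), flies(x), green(x), has_feathers(x), hot(n), large(n), open(x), penguin(n), red(n), signed(n)} — 15 facts.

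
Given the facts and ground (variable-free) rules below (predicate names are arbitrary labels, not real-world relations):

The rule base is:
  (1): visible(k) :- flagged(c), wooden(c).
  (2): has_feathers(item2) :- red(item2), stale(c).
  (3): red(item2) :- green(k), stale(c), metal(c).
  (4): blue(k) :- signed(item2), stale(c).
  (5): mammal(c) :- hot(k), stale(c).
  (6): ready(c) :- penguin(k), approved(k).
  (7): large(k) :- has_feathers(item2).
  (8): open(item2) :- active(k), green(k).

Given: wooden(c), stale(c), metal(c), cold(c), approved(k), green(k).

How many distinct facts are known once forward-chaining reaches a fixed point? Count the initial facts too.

9

Round 1 — (3), derive red(item2).
Round 2 — (2), derive has_feathers(item2).
Round 3 — (7), derive large(k).
Closure: {approved(k), cold(c), green(k), has_feathers(item2), large(k), metal(c), red(item2), stale(c), wooden(c)} — 9 facts.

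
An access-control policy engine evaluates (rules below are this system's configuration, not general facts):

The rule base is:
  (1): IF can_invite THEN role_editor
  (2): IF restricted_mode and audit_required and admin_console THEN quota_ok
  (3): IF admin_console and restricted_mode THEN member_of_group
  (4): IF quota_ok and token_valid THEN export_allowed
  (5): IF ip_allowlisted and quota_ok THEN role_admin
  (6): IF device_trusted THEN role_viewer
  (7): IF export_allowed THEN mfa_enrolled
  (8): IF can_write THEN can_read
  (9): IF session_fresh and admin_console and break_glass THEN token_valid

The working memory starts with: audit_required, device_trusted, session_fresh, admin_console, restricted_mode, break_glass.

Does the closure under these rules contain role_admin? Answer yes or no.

Round 1 fires (2), (3), (6), (9), giving quota_ok, member_of_group, role_viewer, token_valid.
Round 2 fires (4), giving export_allowed.
Round 3 fires (7), giving mfa_enrolled.
Fixed point reached. role_admin is concluded only by (5); (5) needs ip_allowlisted (never derived).

no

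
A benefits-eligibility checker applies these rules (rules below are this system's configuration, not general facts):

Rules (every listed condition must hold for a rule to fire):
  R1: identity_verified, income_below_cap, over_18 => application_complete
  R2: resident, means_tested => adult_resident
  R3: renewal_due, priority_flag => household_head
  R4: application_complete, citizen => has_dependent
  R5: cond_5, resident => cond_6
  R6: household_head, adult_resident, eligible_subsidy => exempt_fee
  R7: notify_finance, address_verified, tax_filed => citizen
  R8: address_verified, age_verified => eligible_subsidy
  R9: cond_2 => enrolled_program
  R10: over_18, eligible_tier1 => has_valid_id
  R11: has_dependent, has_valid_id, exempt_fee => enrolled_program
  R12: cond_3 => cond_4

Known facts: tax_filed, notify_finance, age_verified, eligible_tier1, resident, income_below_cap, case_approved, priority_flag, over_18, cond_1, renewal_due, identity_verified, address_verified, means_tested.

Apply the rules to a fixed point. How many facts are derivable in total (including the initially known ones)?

[1] R1 [identity_verified, income_below_cap, over_18 => application_complete]; R2 [resident, means_tested => adult_resident]; R3 [renewal_due, priority_flag => household_head]; R7 [notify_finance, address_verified, tax_filed => citizen]; R8 [address_verified, age_verified => eligible_subsidy]; R10 [over_18, eligible_tier1 => has_valid_id]. ⇒ new: application_complete, adult_resident, household_head, citizen, eligible_subsidy, has_valid_id.
[2] R4 [application_complete, citizen => has_dependent]; R6 [household_head, adult_resident, eligible_subsidy => exempt_fee]. ⇒ new: has_dependent, exempt_fee.
[3] R11 [has_dependent, has_valid_id, exempt_fee => enrolled_program]. ⇒ new: enrolled_program.
Closure: {address_verified, adult_resident, age_verified, application_complete, case_approved, citizen, cond_1, eligible_subsidy, eligible_tier1, enrolled_program, exempt_fee, has_dependent, has_valid_id, household_head, identity_verified, income_below_cap, means_tested, notify_finance, over_18, priority_flag, renewal_due, resident, tax_filed} — 23 facts.

23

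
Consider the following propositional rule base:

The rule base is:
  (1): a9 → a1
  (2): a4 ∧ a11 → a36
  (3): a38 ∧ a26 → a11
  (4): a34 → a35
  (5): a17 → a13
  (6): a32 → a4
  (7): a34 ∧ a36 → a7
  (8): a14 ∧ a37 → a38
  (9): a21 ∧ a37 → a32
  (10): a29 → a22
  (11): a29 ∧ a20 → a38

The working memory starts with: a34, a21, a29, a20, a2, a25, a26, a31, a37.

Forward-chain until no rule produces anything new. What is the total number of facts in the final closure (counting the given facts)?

17

Round 1 fires (4), (9), (10), (11), giving a35, a32, a22, a38.
Round 2 fires (3), (6), giving a11, a4.
Round 3 fires (2), giving a36.
Round 4 fires (7), giving a7.
Closure: {a11, a2, a20, a21, a22, a25, a26, a29, a31, a32, a34, a35, a36, a37, a38, a4, a7} — 17 facts.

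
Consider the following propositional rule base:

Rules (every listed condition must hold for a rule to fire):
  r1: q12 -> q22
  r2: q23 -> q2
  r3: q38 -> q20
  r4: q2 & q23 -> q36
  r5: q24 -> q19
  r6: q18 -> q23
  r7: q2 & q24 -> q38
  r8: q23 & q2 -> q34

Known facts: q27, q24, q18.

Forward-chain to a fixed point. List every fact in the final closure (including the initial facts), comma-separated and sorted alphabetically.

q18, q19, q2, q20, q23, q24, q27, q34, q36, q38

[1] r5 [q24 -> q19]; r6 [q18 -> q23]. ⇒ new: q19, q23.
[2] r2 [q23 -> q2]. ⇒ new: q2.
[3] r4 [q2 & q23 -> q36]; r7 [q2 & q24 -> q38]; r8 [q23 & q2 -> q34]. ⇒ new: q36, q38, q34.
[4] r3 [q38 -> q20]. ⇒ new: q20.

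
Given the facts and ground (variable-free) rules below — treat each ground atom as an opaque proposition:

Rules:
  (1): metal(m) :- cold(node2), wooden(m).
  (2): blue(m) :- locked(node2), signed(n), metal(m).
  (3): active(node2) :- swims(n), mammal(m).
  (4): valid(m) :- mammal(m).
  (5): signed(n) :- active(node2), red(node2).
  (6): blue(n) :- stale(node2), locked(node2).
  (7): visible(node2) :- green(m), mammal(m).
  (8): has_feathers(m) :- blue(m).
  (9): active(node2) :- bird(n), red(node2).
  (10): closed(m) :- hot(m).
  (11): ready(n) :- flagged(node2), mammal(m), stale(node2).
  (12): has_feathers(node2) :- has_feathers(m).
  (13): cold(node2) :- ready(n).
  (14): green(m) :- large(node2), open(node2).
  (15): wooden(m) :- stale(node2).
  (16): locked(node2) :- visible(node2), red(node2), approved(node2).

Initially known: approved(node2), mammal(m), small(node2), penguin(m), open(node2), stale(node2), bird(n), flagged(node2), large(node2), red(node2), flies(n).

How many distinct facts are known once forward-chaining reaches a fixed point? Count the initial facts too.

25

Round 1: (4) [valid(m) :- mammal(m).]; (9) [active(node2) :- bird(n), red(node2).]; (11) [ready(n) :- flagged(node2), mammal(m), stale(node2).]; (14) [green(m) :- large(node2), open(node2).]; (15) [wooden(m) :- stale(node2).]. New: valid(m), active(node2), ready(n), green(m), wooden(m).
Round 2: (5) [signed(n) :- active(node2), red(node2).]; (7) [visible(node2) :- green(m), mammal(m).]; (13) [cold(node2) :- ready(n).]. New: signed(n), visible(node2), cold(node2).
Round 3: (1) [metal(m) :- cold(node2), wooden(m).]; (16) [locked(node2) :- visible(node2), red(node2), approved(node2).]. New: metal(m), locked(node2).
Round 4: (2) [blue(m) :- locked(node2), signed(n), metal(m).]; (6) [blue(n) :- stale(node2), locked(node2).]. New: blue(m), blue(n).
Round 5: (8) [has_feathers(m) :- blue(m).]. New: has_feathers(m).
Round 6: (12) [has_feathers(node2) :- has_feathers(m).]. New: has_feathers(node2).
Closure: {active(node2), approved(node2), bird(n), blue(m), blue(n), cold(node2), flagged(node2), flies(n), green(m), has_feathers(m), has_feathers(node2), large(node2), locked(node2), mammal(m), metal(m), open(node2), penguin(m), ready(n), red(node2), signed(n), small(node2), stale(node2), valid(m), visible(node2), wooden(m)} — 25 facts.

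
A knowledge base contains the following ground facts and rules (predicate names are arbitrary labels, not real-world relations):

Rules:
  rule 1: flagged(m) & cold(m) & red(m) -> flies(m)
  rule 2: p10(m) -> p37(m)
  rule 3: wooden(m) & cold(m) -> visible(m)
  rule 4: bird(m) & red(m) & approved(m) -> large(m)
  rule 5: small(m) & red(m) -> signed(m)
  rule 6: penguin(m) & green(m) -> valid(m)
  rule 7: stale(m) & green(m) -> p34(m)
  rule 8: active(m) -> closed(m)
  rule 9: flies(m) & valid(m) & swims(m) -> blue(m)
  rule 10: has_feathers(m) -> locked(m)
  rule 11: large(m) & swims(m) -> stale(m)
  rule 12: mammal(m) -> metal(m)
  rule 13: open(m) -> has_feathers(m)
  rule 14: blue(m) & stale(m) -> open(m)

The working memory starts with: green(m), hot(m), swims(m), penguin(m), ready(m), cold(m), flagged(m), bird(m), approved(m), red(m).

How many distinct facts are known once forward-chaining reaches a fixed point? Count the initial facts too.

Round 1: rule 1 [flagged(m) & cold(m) & red(m) -> flies(m)]; rule 4 [bird(m) & red(m) & approved(m) -> large(m)]; rule 6 [penguin(m) & green(m) -> valid(m)]. Adds flies(m), large(m), valid(m).
Round 2: rule 9 [flies(m) & valid(m) & swims(m) -> blue(m)]; rule 11 [large(m) & swims(m) -> stale(m)]. Adds blue(m), stale(m).
Round 3: rule 7 [stale(m) & green(m) -> p34(m)]; rule 14 [blue(m) & stale(m) -> open(m)]. Adds p34(m), open(m).
Round 4: rule 13 [open(m) -> has_feathers(m)]. Adds has_feathers(m).
Round 5: rule 10 [has_feathers(m) -> locked(m)]. Adds locked(m).
Closure: {approved(m), bird(m), blue(m), cold(m), flagged(m), flies(m), green(m), has_feathers(m), hot(m), large(m), locked(m), open(m), p34(m), penguin(m), ready(m), red(m), stale(m), swims(m), valid(m)} — 19 facts.

19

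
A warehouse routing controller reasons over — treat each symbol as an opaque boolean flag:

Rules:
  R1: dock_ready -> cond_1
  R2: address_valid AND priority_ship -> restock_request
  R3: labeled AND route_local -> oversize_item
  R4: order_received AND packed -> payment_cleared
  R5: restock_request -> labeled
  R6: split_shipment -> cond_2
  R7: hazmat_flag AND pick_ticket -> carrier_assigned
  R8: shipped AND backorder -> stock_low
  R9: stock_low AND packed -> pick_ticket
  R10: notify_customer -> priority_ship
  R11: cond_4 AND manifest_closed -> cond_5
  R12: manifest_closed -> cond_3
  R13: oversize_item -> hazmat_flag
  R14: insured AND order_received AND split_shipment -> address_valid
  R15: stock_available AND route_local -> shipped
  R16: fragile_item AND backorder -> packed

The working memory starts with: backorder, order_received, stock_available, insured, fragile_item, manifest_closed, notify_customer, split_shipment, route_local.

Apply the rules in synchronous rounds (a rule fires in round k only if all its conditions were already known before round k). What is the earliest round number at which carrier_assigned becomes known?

[1] R6 [split_shipment -> cond_2]; R10 [notify_customer -> priority_ship]; R12 [manifest_closed -> cond_3]; R14 [insured AND order_received AND split_shipment -> address_valid]; R15 [stock_available AND route_local -> shipped]; R16 [fragile_item AND backorder -> packed]. ⇒ new: cond_2, priority_ship, cond_3, address_valid, shipped, packed.
[2] R2 [address_valid AND priority_ship -> restock_request]; R4 [order_received AND packed -> payment_cleared]; R8 [shipped AND backorder -> stock_low]. ⇒ new: restock_request, payment_cleared, stock_low.
[3] R5 [restock_request -> labeled]; R9 [stock_low AND packed -> pick_ticket]. ⇒ new: labeled, pick_ticket.
[4] R3 [labeled AND route_local -> oversize_item]. ⇒ new: oversize_item.
[5] R13 [oversize_item -> hazmat_flag]. ⇒ new: hazmat_flag.
[6] R7 [hazmat_flag AND pick_ticket -> carrier_assigned]. ⇒ new: carrier_assigned.
carrier_assigned first appears in round 6.

6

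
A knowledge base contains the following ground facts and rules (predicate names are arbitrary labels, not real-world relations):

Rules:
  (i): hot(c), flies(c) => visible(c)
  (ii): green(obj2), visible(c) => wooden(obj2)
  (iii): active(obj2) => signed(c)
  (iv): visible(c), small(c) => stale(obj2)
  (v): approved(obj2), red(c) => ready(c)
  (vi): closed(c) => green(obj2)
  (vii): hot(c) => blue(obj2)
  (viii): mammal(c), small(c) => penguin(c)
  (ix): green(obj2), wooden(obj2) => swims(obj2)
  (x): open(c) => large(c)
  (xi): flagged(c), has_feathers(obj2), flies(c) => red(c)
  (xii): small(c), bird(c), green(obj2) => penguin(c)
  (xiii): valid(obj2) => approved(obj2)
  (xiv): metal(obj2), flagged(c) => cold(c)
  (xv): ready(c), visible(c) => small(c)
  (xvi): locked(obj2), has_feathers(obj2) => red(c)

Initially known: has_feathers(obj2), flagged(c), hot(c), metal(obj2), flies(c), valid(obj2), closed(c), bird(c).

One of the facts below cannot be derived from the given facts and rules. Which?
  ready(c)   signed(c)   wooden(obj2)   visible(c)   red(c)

signed(c)

Round 1 — (i), (vi), (vii), (xi), (xiii), (xiv), derive visible(c), green(obj2), blue(obj2), red(c), approved(obj2), cold(c).
Round 2 — (ii), (v), derive wooden(obj2), ready(c).
Round 3 — (ix), (xv), derive swims(obj2), small(c).
Round 4 — (iv), (xii), derive stale(obj2), penguin(c).
Derived: wooden(obj2) (round 2), red(c) (round 1), visible(c) (round 1), ready(c) (round 2). signed(c) never appears in any round.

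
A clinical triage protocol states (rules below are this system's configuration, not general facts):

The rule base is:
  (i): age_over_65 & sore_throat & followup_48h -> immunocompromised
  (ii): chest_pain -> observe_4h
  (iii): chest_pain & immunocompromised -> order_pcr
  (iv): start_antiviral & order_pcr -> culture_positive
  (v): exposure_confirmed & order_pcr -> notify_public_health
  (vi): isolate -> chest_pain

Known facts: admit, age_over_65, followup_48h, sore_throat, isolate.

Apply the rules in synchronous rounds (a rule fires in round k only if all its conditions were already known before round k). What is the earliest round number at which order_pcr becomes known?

2

Round 1: (i) [age_over_65 & sore_throat & followup_48h -> immunocompromised]; (vi) [isolate -> chest_pain]. Adds immunocompromised, chest_pain.
Round 2: (ii) [chest_pain -> observe_4h]; (iii) [chest_pain & immunocompromised -> order_pcr]. Adds observe_4h, order_pcr.
order_pcr first appears in round 2.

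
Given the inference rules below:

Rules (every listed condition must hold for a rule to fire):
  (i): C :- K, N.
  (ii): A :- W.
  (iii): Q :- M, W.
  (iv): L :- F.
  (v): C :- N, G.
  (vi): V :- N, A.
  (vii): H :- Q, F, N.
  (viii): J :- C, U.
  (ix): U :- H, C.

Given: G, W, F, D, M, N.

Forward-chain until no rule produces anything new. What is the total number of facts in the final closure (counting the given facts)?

[1] (ii) [A :- W.]; (iii) [Q :- M, W.]; (iv) [L :- F.]; (v) [C :- N, G.]. ⇒ new: A, Q, L, C.
[2] (vi) [V :- N, A.]; (vii) [H :- Q, F, N.]. ⇒ new: V, H.
[3] (ix) [U :- H, C.]. ⇒ new: U.
[4] (viii) [J :- C, U.]. ⇒ new: J.
Closure: {A, C, D, F, G, H, J, L, M, N, Q, U, V, W} — 14 facts.

14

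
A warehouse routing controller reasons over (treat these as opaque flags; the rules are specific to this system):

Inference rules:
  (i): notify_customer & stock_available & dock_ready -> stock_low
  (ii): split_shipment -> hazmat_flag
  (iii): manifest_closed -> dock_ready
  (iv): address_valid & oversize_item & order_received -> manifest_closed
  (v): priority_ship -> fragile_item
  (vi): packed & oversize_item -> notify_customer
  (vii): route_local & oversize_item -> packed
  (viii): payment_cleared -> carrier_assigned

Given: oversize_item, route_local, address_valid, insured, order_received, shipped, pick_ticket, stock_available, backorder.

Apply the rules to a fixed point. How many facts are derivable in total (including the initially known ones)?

Round 1 — (iv), (vii), derive manifest_closed, packed.
Round 2 — (iii), (vi), derive dock_ready, notify_customer.
Round 3 — (i), derive stock_low.
Closure: {address_valid, backorder, dock_ready, insured, manifest_closed, notify_customer, order_received, oversize_item, packed, pick_ticket, route_local, shipped, stock_available, stock_low} — 14 facts.

14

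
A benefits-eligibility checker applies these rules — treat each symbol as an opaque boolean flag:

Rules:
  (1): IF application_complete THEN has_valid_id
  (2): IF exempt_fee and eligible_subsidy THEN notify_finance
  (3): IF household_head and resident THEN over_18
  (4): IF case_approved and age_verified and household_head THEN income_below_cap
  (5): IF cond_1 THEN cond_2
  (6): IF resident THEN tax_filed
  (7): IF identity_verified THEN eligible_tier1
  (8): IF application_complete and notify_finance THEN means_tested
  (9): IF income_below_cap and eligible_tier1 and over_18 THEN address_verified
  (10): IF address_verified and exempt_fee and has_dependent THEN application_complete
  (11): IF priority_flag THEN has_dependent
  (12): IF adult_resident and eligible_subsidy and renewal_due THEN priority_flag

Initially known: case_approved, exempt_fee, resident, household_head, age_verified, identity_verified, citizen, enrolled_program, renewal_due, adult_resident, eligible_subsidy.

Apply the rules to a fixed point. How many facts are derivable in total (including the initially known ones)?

Round 1 — (2), (3), (4), (6), (7), (12), derive notify_finance, over_18, income_below_cap, tax_filed, eligible_tier1, priority_flag.
Round 2 — (9), (11), derive address_verified, has_dependent.
Round 3 — (10), derive application_complete.
Round 4 — (1), (8), derive has_valid_id, means_tested.
Closure: {address_verified, adult_resident, age_verified, application_complete, case_approved, citizen, eligible_subsidy, eligible_tier1, enrolled_program, exempt_fee, has_dependent, has_valid_id, household_head, identity_verified, income_below_cap, means_tested, notify_finance, over_18, priority_flag, renewal_due, resident, tax_filed} — 22 facts.

22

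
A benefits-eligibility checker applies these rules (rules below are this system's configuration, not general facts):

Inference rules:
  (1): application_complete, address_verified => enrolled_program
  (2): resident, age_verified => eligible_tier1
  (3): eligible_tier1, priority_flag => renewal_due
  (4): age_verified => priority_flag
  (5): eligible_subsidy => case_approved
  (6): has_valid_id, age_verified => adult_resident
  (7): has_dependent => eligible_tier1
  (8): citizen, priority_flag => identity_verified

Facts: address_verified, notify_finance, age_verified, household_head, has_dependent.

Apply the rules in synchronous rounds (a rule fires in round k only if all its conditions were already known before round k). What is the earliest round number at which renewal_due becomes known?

2

Round 1: (4) [age_verified => priority_flag]; (7) [has_dependent => eligible_tier1]. New: priority_flag, eligible_tier1.
Round 2: (3) [eligible_tier1, priority_flag => renewal_due]. New: renewal_due.
renewal_due first appears in round 2.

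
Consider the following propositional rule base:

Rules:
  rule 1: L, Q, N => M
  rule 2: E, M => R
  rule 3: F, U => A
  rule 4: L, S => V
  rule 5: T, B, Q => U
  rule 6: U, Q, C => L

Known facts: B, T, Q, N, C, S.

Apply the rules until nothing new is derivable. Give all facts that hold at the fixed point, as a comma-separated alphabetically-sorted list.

B, C, L, M, N, Q, S, T, U, V

Round 1 — rule 5, derive U.
Round 2 — rule 6, derive L.
Round 3 — rule 1, rule 4, derive M, V.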